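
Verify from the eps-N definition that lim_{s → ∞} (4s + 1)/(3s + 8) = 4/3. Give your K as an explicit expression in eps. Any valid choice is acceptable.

K = (29/9)/eps

Fix eps > 0. We seek K > 0 such that s > K implies |(4s + 1)/(3s + 8) − (4/3)| < eps.
(4s + 1)/(3s + 8) − (4/3) = (3(4s + 1) − 4(3s + 8)) / (3(3s + 8)) = -29/(3(3s + 8)).
For s > 0 we have 3s + 8 > 3s, so |(4s + 1)/(3s + 8) − (4/3)| = 29/(3(3s + 8)) < 29/(3·3s) = (29/9)/s.
Thus |(4s + 1)/(3s + 8) − (4/3)| < eps whenever s > (29/9)/eps.
Take K = (29/9)/eps. If s > K then |(4s + 1)/(3s + 8) − (4/3)| < (29/9)/s < eps.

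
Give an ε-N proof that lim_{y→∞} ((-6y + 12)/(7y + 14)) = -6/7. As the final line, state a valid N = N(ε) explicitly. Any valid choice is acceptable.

N = (24/7)/ε

Suppose ε > 0. We seek N > 0 such that y > N implies |(-6y + 12)/(7y + 14) + 6/7| < ε.
(-6y + 12)/(7y + 14) + 6/7 = (7(-6y + 12) − (-6)(7y + 14)) / (7(7y + 14)) = 168/(7(7y + 14)).
For y > 0 we have 7y + 14 > 7y, so |(-6y + 12)/(7y + 14) + 6/7| = 168/(7(7y + 14)) < 168/(7·7y) = (24/7)/y.
Thus |(-6y + 12)/(7y + 14) + 6/7| < ε whenever y > (24/7)/ε.
Take N = (24/7)/ε. If y > N then |(-6y + 12)/(7y + 14) + 6/7| < (24/7)/y < ε.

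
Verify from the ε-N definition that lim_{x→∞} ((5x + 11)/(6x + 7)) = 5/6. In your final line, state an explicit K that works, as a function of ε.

K = (31/36)/ε

Let ε > 0 be given. We seek K > 0 such that x > K implies |(5x + 11)/(6x + 7) − (5/6)| < ε.
(5x + 11)/(6x + 7) − (5/6) = (6(5x + 11) − 5(6x + 7)) / (6(6x + 7)) = 31/(6(6x + 7)).
For x > 0 we have 6x + 7 > 6x, so |(5x + 11)/(6x + 7) − (5/6)| = 31/(6(6x + 7)) < 31/(6·6x) = (31/36)/x.
Thus |(5x + 11)/(6x + 7) − (5/6)| < ε whenever x > (31/36)/ε.
Take K = (31/36)/ε. If x > K then |(5x + 11)/(6x + 7) − (5/6)| < (31/36)/x < ε.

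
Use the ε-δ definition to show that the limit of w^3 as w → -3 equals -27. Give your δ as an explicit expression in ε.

Suppose ε > 0. We seek δ > 0 with 0 < |w + 3| < δ ⇒ |w^3 + 27| < ε.
Factor: w^3 + 27 = (w + 3)(w^2 - 3w + 9), so |w^3 + 27| = |w + 3|·|w^2 - 3w + 9|.
Impose δ ≤ 2 so that |w| < 5; then |w^2 - 3w + 9| ≤ 49.
Hence |w^3 + 27| ≤ 49|w + 3|, which is < ε once |w + 3| < ε/49.
Take δ = min(2, ε/49). If 0 < |w + 3| < δ then both bounds hold and |w^3 + 27| ≤ 49|w + 3| < 49·(ε/49) = ε.

δ = min(2, ε/49)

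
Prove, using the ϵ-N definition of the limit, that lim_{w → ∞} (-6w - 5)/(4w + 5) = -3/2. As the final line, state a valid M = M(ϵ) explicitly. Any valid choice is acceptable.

M = (5/8)/ϵ

Fix ϵ > 0. We seek M > 0 such that w > M implies |(-6w - 5)/(4w + 5) + 3/2| < ϵ.
(-6w - 5)/(4w + 5) + 3/2 = (4(-6w - 5) − (-6)(4w + 5)) / (4(4w + 5)) = 10/(4(4w + 5)).
For w > 0 we have 4w + 5 > 4w, so |(-6w - 5)/(4w + 5) + 3/2| = 10/(4(4w + 5)) < 10/(4·4w) = (5/8)/w.
Thus |(-6w - 5)/(4w + 5) + 3/2| < ϵ whenever w > (5/8)/ϵ.
Take M = (5/8)/ϵ. If w > M then |(-6w - 5)/(4w + 5) + 3/2| < (5/8)/w < ϵ.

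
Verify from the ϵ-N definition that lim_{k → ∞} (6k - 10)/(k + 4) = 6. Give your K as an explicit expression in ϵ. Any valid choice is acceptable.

K = 34/ϵ

Fix ϵ > 0. For k ≥ 1, |(6k - 10)/(k + 4) − 6| = |-34|/((k + 4)) = 34/((k + 4)).
Since k + 4 ≥ k for k ≥ 1, this is ≤ 34/(k) = 34/k.
So |(6k - 10)/(k + 4) − 6| < ϵ whenever k > 34/ϵ.
Take K = 34/ϵ. If k > K then |(6k - 10)/(k + 4) − 6| ≤ 34/k < ϵ.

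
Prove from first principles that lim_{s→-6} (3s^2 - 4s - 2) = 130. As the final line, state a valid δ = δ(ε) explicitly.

δ = min(2, ε/46)

Let ε > 0 be given. We want δ > 0 such that 0 < |s + 6| < δ implies |(3s^2 - 4s - 2) − 130| < ε.
(3s^2 - 4s - 2) − 130 = 3s^2 - 4s - 132 = (s + 6)(3s - 22).
So |(3s^2 - 4s - 2) − 130| = |s + 6|·|3s - 22|.
Assume first that |s + 6| < 2, so |s| < 8. Then |3s - 22| ≤ 3·8 + 22 = 46.
Hence |(3s^2 - 4s - 2) − 130| ≤ 46|s + 6| < ε provided |s + 6| < ε/46.
Take δ = min(2, ε/46). Then 0 < |s + 6| < δ gives both |s + 6| < 2 and |s + 6| < ε/46, so |(3s^2 - 4s - 2) − 130| < ε.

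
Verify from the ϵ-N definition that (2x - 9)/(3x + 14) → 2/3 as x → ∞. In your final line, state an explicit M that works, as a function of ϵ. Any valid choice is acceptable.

Let ϵ > 0 be given. We seek M > 0 such that x > M implies |(2x - 9)/(3x + 14) − (2/3)| < ϵ.
(2x - 9)/(3x + 14) − (2/3) = (3(2x - 9) − 2(3x + 14)) / (3(3x + 14)) = -55/(3(3x + 14)).
For x > 0 we have 3x + 14 > 3x, so |(2x - 9)/(3x + 14) − (2/3)| = 55/(3(3x + 14)) < 55/(3·3x) = (55/9)/x.
Thus |(2x - 9)/(3x + 14) − (2/3)| < ϵ whenever x > (55/9)/ϵ.
Take M = (55/9)/ϵ. If x > M then |(2x - 9)/(3x + 14) − (2/3)| < (55/9)/x < ϵ.

M = (55/9)/ϵ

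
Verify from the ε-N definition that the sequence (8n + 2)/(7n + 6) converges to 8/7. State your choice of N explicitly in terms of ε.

Suppose ε > 0. For n ≥ 1, |(8n + 2)/(7n + 6) − (8/7)| = |-34|/(7(7n + 6)) = 34/(7(7n + 6)).
Since 7n + 6 ≥ 7n for n ≥ 1, this is ≤ 34/(7·7n) = (34/49)/n.
So |(8n + 2)/(7n + 6) − (8/7)| < ε whenever n > (34/49)/ε.
Take N = (34/49)/ε. If n > N then |(8n + 2)/(7n + 6) − (8/7)| ≤ (34/49)/n < ε.

N = (34/49)/ε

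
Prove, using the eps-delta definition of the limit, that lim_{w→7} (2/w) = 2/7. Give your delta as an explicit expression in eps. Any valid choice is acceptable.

Let eps > 0 be given. We seek delta > 0 such that 0 < |w − 7| < delta implies |2/w − (2/7)| < eps.
|2/w − (2/7)| = 2·|7 − w|/(7·|w|) = 2|w − 7|/(7|w|).
Require delta ≤ 7/2 so that |w| > 7 − 7/2 = 7/2, hence 7|w| > 49/2.
Then |2/w − (2/7)| < 2|w − 7|/(49/2), which is < eps when |w − 7| < (49/4)eps.
Take delta = min(7/2, (49/4)eps). Then 0 < |w − 7| < delta gives both |w − 7| < 7/2 and |w − 7| < (49/4)eps, so |2/w − (2/7)| < eps.

delta = min(7/2, (49/4)eps)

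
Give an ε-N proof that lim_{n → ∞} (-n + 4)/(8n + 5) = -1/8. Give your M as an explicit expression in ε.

Let ε > 0 be given. For n ≥ 1, |(-n + 4)/(8n + 5) + 1/8| = |37|/(8(8n + 5)) = 37/(8(8n + 5)).
Since 8n + 5 ≥ 8n for n ≥ 1, this is ≤ 37/(8·8n) = (37/64)/n.
So |(-n + 4)/(8n + 5) + 1/8| < ε whenever n > (37/64)/ε.
Take M = (37/64)/ε. If n > M then |(-n + 4)/(8n + 5) + 1/8| ≤ (37/64)/n < ε.

M = (37/64)/ε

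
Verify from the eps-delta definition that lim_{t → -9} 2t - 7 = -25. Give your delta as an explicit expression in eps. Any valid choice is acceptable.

delta = eps/2

Fix eps > 0. We need delta > 0 so that 0 < |t + 9| < delta implies |(2t - 7) + 25| < eps.
|(2t - 7) + 25| = |2t + 18| = 2|t + 9|.
Thus it suffices that |t + 9| < eps/2.
Take delta = eps/2. If 0 < |t + 9| < delta then |(2t - 7) + 25| = 2|t + 9| < 2·(eps/2) = eps.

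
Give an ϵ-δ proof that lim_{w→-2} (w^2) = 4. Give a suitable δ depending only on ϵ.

Fix ϵ > 0. We seek δ > 0 with 0 < |w + 2| < δ ⇒ |w^2 − 4| < ϵ.
Factor: w^2 − 4 = (w + 2)(w - 2), so |w^2 − 4| = |w + 2|·|w - 2|.
Impose δ ≤ 2 so that |w| < 4; then |w - 2| ≤ 6.
Hence |w^2 − 4| ≤ 6|w + 2|, which is < ϵ once |w + 2| < ϵ/6.
Take δ = min(2, ϵ/6). If 0 < |w + 2| < δ then both bounds hold and |w^2 − 4| ≤ 6|w + 2| < 6·(ϵ/6) = ϵ.

δ = min(2, ϵ/6)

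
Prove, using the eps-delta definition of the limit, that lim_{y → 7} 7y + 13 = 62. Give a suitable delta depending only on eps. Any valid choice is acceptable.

Fix eps > 0. We need delta > 0 so that 0 < |y − 7| < delta implies |(7y + 13) − 62| < eps.
|(7y + 13) − 62| = |7y - 49| = 7|y − 7|.
Thus it suffices that |y − 7| < eps/7.
Take delta = eps/7. If 0 < |y − 7| < delta then |(7y + 13) − 62| = 7|y − 7| < 7·(eps/7) = eps.

delta = eps/7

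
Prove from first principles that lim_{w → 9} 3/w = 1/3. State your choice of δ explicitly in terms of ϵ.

Let ϵ > 0 be given. We seek δ > 0 such that 0 < |w − 9| < δ implies |3/w − (1/3)| < ϵ.
|3/w − (1/3)| = 3·|9 − w|/(9·|w|) = 3|w − 9|/(9|w|).
Require δ ≤ 9/2 so that |w| > 9 − 9/2 = 9/2, hence 9|w| > 81/2.
Then |3/w − (1/3)| < 3|w − 9|/(81/2), which is < ϵ when |w − 9| < (27/2)ϵ.
Take δ = min(9/2, (27/2)ϵ). Then 0 < |w − 9| < δ gives both |w − 9| < 9/2 and |w − 9| < (27/2)ϵ, so |3/w − (1/3)| < ϵ.

δ = min(9/2, (27/2)ϵ)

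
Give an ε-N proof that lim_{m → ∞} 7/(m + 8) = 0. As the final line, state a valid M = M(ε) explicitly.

Let ε > 0 be given. For m ≥ 1, |7/(m + 8) − 0| = 7/(m + 8) ≤ 7/m.
We need 7/m < ε, i.e. m > 7/ε.
Take M = 7/ε. If m > M then |7/(m + 8)| ≤ 7/m < ε.

M = 7/ε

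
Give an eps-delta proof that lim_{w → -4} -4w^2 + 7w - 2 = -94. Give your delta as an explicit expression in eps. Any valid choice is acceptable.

delta = min(1, eps/43)

Let eps > 0 be given. We want delta > 0 such that 0 < |w + 4| < delta implies |(-4w^2 + 7w - 2) + 94| < eps.
(-4w^2 + 7w - 2) + 94 = -4w^2 + 7w + 92 = (w + 4)(-4w + 23).
So |(-4w^2 + 7w - 2) + 94| = |w + 4|·|-4w + 23|.
Assume first that |w + 4| < 1, so |w| < 5. Then |-4w + 23| ≤ 4·5 + 23 = 43.
Hence |(-4w^2 + 7w - 2) + 94| ≤ 43|w + 4| < eps provided |w + 4| < eps/43.
Take delta = min(1, eps/43). Then 0 < |w + 4| < delta gives both |w + 4| < 1 and |w + 4| < eps/43, so |(-4w^2 + 7w - 2) + 94| < eps.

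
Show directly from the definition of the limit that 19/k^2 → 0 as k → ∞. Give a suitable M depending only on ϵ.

Let ϵ > 0 be given. For k ≥ 1, |19/k^2 − 0| = 19/k^2.
19/k^2 < ϵ ⇔ k^2 > 19/ϵ ⇔ k > (19/ϵ)^{1/2}.
Take M = (19/ϵ)^{1/2}. Then k > M implies 19/k^2 < ϵ.

M = (19/ϵ)^{1/2}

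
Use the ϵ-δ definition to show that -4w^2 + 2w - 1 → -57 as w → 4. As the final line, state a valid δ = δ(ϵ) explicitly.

δ = min(1, ϵ/34)

Fix ϵ > 0. We want δ > 0 such that 0 < |w − 4| < δ implies |(-4w^2 + 2w - 1) + 57| < ϵ.
(-4w^2 + 2w - 1) + 57 = -4w^2 + 2w + 56 = (w − 4)(-4w - 14).
So |(-4w^2 + 2w - 1) + 57| = |w − 4|·|-4w - 14|.
Assume first that |w − 4| < 1, so |w| < 5. Then |-4w - 14| ≤ 4·5 + 14 = 34.
Hence |(-4w^2 + 2w - 1) + 57| ≤ 34|w − 4| < ϵ provided |w − 4| < ϵ/34.
Choosing δ = min(1, ϵ/34) ensures both conditions, hence |(-4w^2 + 2w - 1) + 57| < ϵ.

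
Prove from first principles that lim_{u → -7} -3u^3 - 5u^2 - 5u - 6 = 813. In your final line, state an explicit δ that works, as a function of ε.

Let ε > 0. We want δ > 0 such that 0 < |u + 7| < δ implies |(-3u^3 - 5u^2 - 5u - 6) − 813| < ε.
(-3u^3 - 5u^2 - 5u - 6) − 813 = -3u^3 - 5u^2 - 5u - 819 = (u + 7)(-3u^2 + 16u - 117).
So |(-3u^3 - 5u^2 - 5u - 6) − 813| = |u + 7|·|-3u^2 + 16u - 117|.
Assume first that |u + 7| < 2, so |u| < 9. Then |-3u^2 + 16u - 117| ≤ 3·9^2 + 16·9 + 117 = 504.
Hence |(-3u^3 - 5u^2 - 5u - 6) − 813| ≤ 504|u + 7| < ε provided |u + 7| < ε/504.
Take δ = min(2, ε/504). Then 0 < |u + 7| < δ gives both |u + 7| < 2 and |u + 7| < ε/504, so |(-3u^3 - 5u^2 - 5u - 6) − 813| < ε.

δ = min(2, ε/504)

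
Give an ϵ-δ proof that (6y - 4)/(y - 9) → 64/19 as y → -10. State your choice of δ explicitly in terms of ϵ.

Let ϵ > 0 be given. We want δ > 0 with 0 < |y + 10| < δ ⇒ |(6y - 4)/(y - 9) − (64/19)| < ϵ.
Combining over a common denominator, (6y - 4)/(y - 9) − (64/19) = [(6y - 4)·(-19) − (-64)·(y - 9)] / [(-19)·(y - 9)] = -50(y + 10) / ((-19)(y - 9)).
So |(6y - 4)/(y - 9) − (64/19)| = 50|y + 10| / (19·|y − 9|).
Require δ ≤ 19/2, so |y − 9| ≥ |-19| − |y + 10| > 19 − 19/2 = 19/2.
Hence |(6y - 4)/(y - 9) − (64/19)| < 50|y + 10|/(19·(19/2)) = (100/361)|y + 10|, which is < ϵ once |y + 10| < (361/100)ϵ.
Take δ = min(19/2, (361/100)ϵ). Then 0 < |y + 10| < δ forces both bounds, so |(6y - 4)/(y - 9) − (64/19)| < ϵ.

δ = min(19/2, (361/100)ϵ)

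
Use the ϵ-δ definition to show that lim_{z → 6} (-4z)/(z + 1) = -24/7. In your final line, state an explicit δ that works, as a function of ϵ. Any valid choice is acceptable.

Let ϵ > 0 be given. We want δ > 0 with 0 < |z − 6| < δ ⇒ |(-4z)/(z + 1) + 24/7| < ϵ.
Combining over a common denominator, (-4z)/(z + 1) + 24/7 = [(-4z)·7 − (-24)·(z + 1)] / [7·(z + 1)] = -4(z − 6) / (7(z + 1)).
So |(-4z)/(z + 1) + 24/7| = 4|z − 6| / (7·|z + 1|).
Restrict δ ≤ 7/2. Then |z − 6| < 7/2 gives |z + 1| = |(z − 6) + 7| ≥ 7 − 7/2 = 7/2.
Hence |(-4z)/(z + 1) + 24/7| < 4|z − 6|/(7·(7/2)) = (8/49)|z − 6|, which is < ϵ once |z − 6| < (49/8)ϵ.
Take δ = min(7/2, (49/8)ϵ). Then 0 < |z − 6| < δ forces both bounds, so |(-4z)/(z + 1) + 24/7| < ϵ.

δ = min(7/2, (49/8)ϵ)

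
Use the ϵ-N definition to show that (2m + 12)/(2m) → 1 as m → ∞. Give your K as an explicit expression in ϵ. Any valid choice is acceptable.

K = 6/ϵ

Fix ϵ > 0. For m ≥ 1, |(2m + 12)/(2m) − 1| = |24|/(2(2m)) = 24/(2(2m)).
Since 2m ≥ 2m for m ≥ 1, this is ≤ 24/(2·2m) = 6/m.
So |(2m + 12)/(2m) − 1| < ϵ whenever m > 6/ϵ.
Take K = 6/ϵ. If m > K then |(2m + 12)/(2m) − 1| ≤ 6/m < ϵ.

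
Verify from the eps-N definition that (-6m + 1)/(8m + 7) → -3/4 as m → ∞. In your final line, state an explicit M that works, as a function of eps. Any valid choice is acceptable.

Fix eps > 0. For m ≥ 1, |(-6m + 1)/(8m + 7) + 3/4| = |50|/(8(8m + 7)) = 50/(8(8m + 7)).
Since 8m + 7 ≥ 8m for m ≥ 1, this is ≤ 50/(8·8m) = (25/32)/m.
So |(-6m + 1)/(8m + 7) + 3/4| < eps whenever m > (25/32)/eps.
Take M = (25/32)/eps. If m > M then |(-6m + 1)/(8m + 7) + 3/4| ≤ (25/32)/m < eps.

M = (25/32)/eps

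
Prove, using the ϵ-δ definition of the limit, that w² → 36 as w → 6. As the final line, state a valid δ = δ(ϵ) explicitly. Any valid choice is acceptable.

Fix ϵ > 0. We seek δ > 0 with 0 < |w − 6| < δ ⇒ |w² − 36| < ϵ.
Factor: w² − 36 = (w − 6)(w + 6), so |w² − 36| = |w − 6|·|w + 6|.
Impose δ ≤ 1 so that |w| < 7; then |w + 6| ≤ 13.
Hence |w² − 36| ≤ 13|w − 6|, which is < ϵ once |w − 6| < ϵ/13.
Take δ = min(1, ϵ/13). If 0 < |w − 6| < δ then both bounds hold and |w² − 36| ≤ 13|w − 6| < 13·(ϵ/13) = ϵ.

δ = min(1, ϵ/13)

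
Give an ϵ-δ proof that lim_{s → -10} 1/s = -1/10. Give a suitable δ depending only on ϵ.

δ = min(5, 50ϵ)

Let ϵ > 0. We seek δ > 0 such that 0 < |s + 10| < δ implies |1/s + 1/10| < ϵ.
|1/s + 1/10| = |-10 − s|/(10·|s|) = |s + 10|/(10|s|).
Require δ ≤ 5 so that |s| > 10 − 5 = 5, hence 10|s| > 50.
Then |1/s + 1/10| < |s + 10|/50, which is < ϵ when |s + 10| < 50ϵ.
Take δ = min(5, 50ϵ). Then 0 < |s + 10| < δ gives both |s + 10| < 5 and |s + 10| < 50ϵ, so |1/s + 1/10| < ϵ.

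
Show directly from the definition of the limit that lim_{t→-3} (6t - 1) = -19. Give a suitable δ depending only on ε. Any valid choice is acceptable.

Fix ε > 0. We need δ > 0 so that 0 < |t + 3| < δ implies |(6t - 1) + 19| < ε.
|(6t - 1) + 19| = |6t + 18| = 6|t + 3|.
So 6|t + 3| < ε exactly when |t + 3| < ε/6.
Choosing δ = ε/6 gives |(6t - 1) + 19| = 6|t + 3| < ε whenever |t + 3| < δ.

δ = ε/6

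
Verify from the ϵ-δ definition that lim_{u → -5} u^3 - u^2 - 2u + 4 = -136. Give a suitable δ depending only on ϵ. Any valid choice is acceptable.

Let ϵ > 0 be given. We want δ > 0 such that 0 < |u + 5| < δ implies |(u^3 - u^2 - 2u + 4) + 136| < ϵ.
(u^3 - u^2 - 2u + 4) + 136 = u^3 - u^2 - 2u + 140 = (u + 5)(u^2 - 6u + 28).
So |(u^3 - u^2 - 2u + 4) + 136| = |u + 5|·|u^2 - 6u + 28|.
Assume first that |u + 5| < 1, so |u| < 6. Then |u^2 - 6u + 28| ≤ 6^2 + 6·6 + 28 = 100.
Hence |(u^3 - u^2 - 2u + 4) + 136| ≤ 100|u + 5| < ϵ provided |u + 5| < ϵ/100.
Take δ = min(1, ϵ/100). Then 0 < |u + 5| < δ gives both |u + 5| < 1 and |u + 5| < ϵ/100, so |(u^3 - u^2 - 2u + 4) + 136| < ϵ.

δ = min(1, ϵ/100)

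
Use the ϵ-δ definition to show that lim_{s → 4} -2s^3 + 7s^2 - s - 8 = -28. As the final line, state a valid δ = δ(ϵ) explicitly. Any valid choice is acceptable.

Fix ϵ > 0. We want δ > 0 such that 0 < |s − 4| < δ implies |(-2s^3 + 7s^2 - s - 8) + 28| < ϵ.
(-2s^3 + 7s^2 - s - 8) + 28 = -2s^3 + 7s^2 - s + 20 = (s − 4)(-2s^2 - s - 5).
So |(-2s^3 + 7s^2 - s - 8) + 28| = |s − 4|·|-2s^2 - s - 5|.
Assume first that |s − 4| < 1, so |s| < 5. Then |-2s^2 - s - 5| ≤ 2·5^2 + 5 + 5 = 60.
Hence |(-2s^3 + 7s^2 - s - 8) + 28| ≤ 60|s − 4| < ϵ provided |s − 4| < ϵ/60.
Choosing δ = min(1, ϵ/60) ensures both conditions, hence |(-2s^3 + 7s^2 - s - 8) + 28| < ϵ.

δ = min(1, ϵ/60)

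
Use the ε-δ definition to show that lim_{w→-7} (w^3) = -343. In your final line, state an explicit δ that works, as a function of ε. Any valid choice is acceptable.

δ = min(1, ε/169)

Let ε > 0 be given. We seek δ > 0 with 0 < |w + 7| < δ ⇒ |w^3 + 343| < ε.
Factor: w^3 + 343 = (w + 7)(w^2 - 7w + 49), so |w^3 + 343| = |w + 7|·|w^2 - 7w + 49|.
Impose δ ≤ 1 so that |w| < 8; then |w^2 - 7w + 49| ≤ 169.
Hence |w^3 + 343| ≤ 169|w + 7|, which is < ε once |w + 7| < ε/169.
Take δ = min(1, ε/169). If 0 < |w + 7| < δ then both bounds hold and |w^3 + 343| ≤ 169|w + 7| < 169·(ε/169) = ε.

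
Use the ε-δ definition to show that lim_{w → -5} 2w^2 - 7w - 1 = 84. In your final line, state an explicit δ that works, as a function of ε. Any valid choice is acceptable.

δ = min(2, ε/31)

Fix ε > 0. We want δ > 0 such that 0 < |w + 5| < δ implies |(2w^2 - 7w - 1) − 84| < ε.
(2w^2 - 7w - 1) − 84 = 2w^2 - 7w - 85 = (w + 5)(2w - 17).
So |(2w^2 - 7w - 1) − 84| = |w + 5|·|2w - 17|.
Require δ ≤ 2. Then |w + 5| < 2 gives |w| < 7, and by the triangle inequality |2w - 17| ≤ 2·7 + 17 = 31.
Hence |(2w^2 - 7w - 1) − 84| ≤ 31|w + 5| < ε provided |w + 5| < ε/31.
Choosing δ = min(2, ε/31) ensures both conditions, hence |(2w^2 - 7w - 1) − 84| < ε.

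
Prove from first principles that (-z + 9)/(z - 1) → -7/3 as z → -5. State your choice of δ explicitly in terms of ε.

δ = min(3, (9/4)ε)

Let ε > 0 be given. We want δ > 0 with 0 < |z + 5| < δ ⇒ |(-z + 9)/(z - 1) + 7/3| < ε.
Combining over a common denominator, (-z + 9)/(z - 1) + 7/3 = [(-z + 9)·(-6) − 14·(z - 1)] / [(-6)·(z - 1)] = -8(z + 5) / ((-6)(z - 1)).
So |(-z + 9)/(z - 1) + 7/3| = 8|z + 5| / (6·|z − 1|).
Require δ ≤ 3, so |z − 1| ≥ |-6| − |z + 5| > 6 − 3 = 3.
Hence |(-z + 9)/(z - 1) + 7/3| < 8|z + 5|/(6·3) = (4/9)|z + 5|, which is < ε once |z + 5| < (9/4)ε.
Take δ = min(3, (9/4)ε). Then 0 < |z + 5| < δ forces both bounds, so |(-z + 9)/(z - 1) + 7/3| < ε.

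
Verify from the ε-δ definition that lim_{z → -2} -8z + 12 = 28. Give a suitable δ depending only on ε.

Fix ε > 0. We need δ > 0 so that 0 < |z + 2| < δ implies |(-8z + 12) − 28| < ε.
Since (-8z + 12) − 28 = -8(z + 2), we have |(-8z + 12) − 28| = 8|z + 2|.
So 8|z + 2| < ε exactly when |z + 2| < ε/8.
Choosing δ = ε/8 gives |(-8z + 12) − 28| = 8|z + 2| < ε whenever |z + 2| < δ.

δ = ε/8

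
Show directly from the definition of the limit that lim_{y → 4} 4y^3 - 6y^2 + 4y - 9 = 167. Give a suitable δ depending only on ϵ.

δ = min(1, ϵ/194)

Suppose ϵ > 0. We want δ > 0 such that 0 < |y − 4| < δ implies |(4y^3 - 6y^2 + 4y - 9) − 167| < ϵ.
(4y^3 - 6y^2 + 4y - 9) − 167 = 4y^3 - 6y^2 + 4y - 176 = (y − 4)(4y^2 + 10y + 44).
So |(4y^3 - 6y^2 + 4y - 9) − 167| = |y − 4|·|4y^2 + 10y + 44|.
Assume first that |y − 4| < 1, so |y| < 5. Then |4y^2 + 10y + 44| ≤ 4·5^2 + 10·5 + 44 = 194.
Hence |(4y^3 - 6y^2 + 4y - 9) − 167| ≤ 194|y − 4| < ϵ provided |y − 4| < ϵ/194.
Choosing δ = min(1, ϵ/194) ensures both conditions, hence |(4y^3 - 6y^2 + 4y - 9) − 167| < ϵ.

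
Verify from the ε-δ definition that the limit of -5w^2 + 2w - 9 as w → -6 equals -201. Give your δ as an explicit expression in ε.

δ = min(1, ε/67)

Let ε > 0 be given. We want δ > 0 such that 0 < |w + 6| < δ implies |(-5w^2 + 2w - 9) + 201| < ε.
(-5w^2 + 2w - 9) + 201 = -5w^2 + 2w + 192 = (w + 6)(-5w + 32).
So |(-5w^2 + 2w - 9) + 201| = |w + 6|·|-5w + 32|.
Require δ ≤ 1. Then |w + 6| < 1 gives |w| < 7, and by the triangle inequality |-5w + 32| ≤ 5·7 + 32 = 67.
Hence |(-5w^2 + 2w - 9) + 201| ≤ 67|w + 6| < ε provided |w + 6| < ε/67.
Take δ = min(1, ε/67). Then 0 < |w + 6| < δ gives both |w + 6| < 1 and |w + 6| < ε/67, so |(-5w^2 + 2w - 9) + 201| < ε.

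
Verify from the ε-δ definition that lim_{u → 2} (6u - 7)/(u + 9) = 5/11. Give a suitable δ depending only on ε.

δ = min(11/2, (121/122)ε)

Let ε > 0 be given. We want δ > 0 with 0 < |u − 2| < δ ⇒ |(6u - 7)/(u + 9) − (5/11)| < ε.
Combining over a common denominator, (6u - 7)/(u + 9) − (5/11) = [(6u - 7)·11 − 5·(u + 9)] / [11·(u + 9)] = 61(u − 2) / (11(u + 9)).
So |(6u - 7)/(u + 9) − (5/11)| = 61|u − 2| / (11·|u + 9|).
Restrict δ ≤ 11/2. Then |u − 2| < 11/2 gives |u + 9| = |(u − 2) + 11| ≥ 11 − 11/2 = 11/2.
Hence |(6u - 7)/(u + 9) − (5/11)| < 61|u − 2|/(11·(11/2)) = (122/121)|u − 2|, which is < ε once |u − 2| < (121/122)ε.
Take δ = min(11/2, (121/122)ε). Then 0 < |u − 2| < δ forces both bounds, so |(6u - 7)/(u + 9) − (5/11)| < ε.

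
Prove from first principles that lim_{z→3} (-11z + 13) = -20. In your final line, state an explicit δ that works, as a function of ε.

Let ε > 0 be given. We need δ > 0 so that 0 < |z − 3| < δ implies |(-11z + 13) + 20| < ε.
|(-11z + 13) + 20| = |-11z + 33| = 11|z − 3|.
Thus it suffices that |z − 3| < ε/11.
Choosing δ = ε/11 gives |(-11z + 13) + 20| = 11|z − 3| < ε whenever |z − 3| < δ.

δ = ε/11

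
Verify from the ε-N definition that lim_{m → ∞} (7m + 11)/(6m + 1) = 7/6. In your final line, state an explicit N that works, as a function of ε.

Let ε > 0. For m ≥ 1, |(7m + 11)/(6m + 1) − (7/6)| = |59|/(6(6m + 1)) = 59/(6(6m + 1)).
Since 6m + 1 ≥ 6m for m ≥ 1, this is ≤ 59/(6·6m) = (59/36)/m.
So |(7m + 11)/(6m + 1) − (7/6)| < ε whenever m > (59/36)/ε.
Take N = (59/36)/ε. If m > N then |(7m + 11)/(6m + 1) − (7/6)| ≤ (59/36)/m < ε.

N = (59/36)/ε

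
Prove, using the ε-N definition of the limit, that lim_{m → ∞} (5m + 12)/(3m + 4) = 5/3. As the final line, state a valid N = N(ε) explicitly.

N = (16/9)/ε

Let ε > 0. For m ≥ 1, |(5m + 12)/(3m + 4) − (5/3)| = |16|/(3(3m + 4)) = 16/(3(3m + 4)).
Since 3m + 4 ≥ 3m for m ≥ 1, this is ≤ 16/(3·3m) = (16/9)/m.
So |(5m + 12)/(3m + 4) − (5/3)| < ε whenever m > (16/9)/ε.
Take N = (16/9)/ε. If m > N then |(5m + 12)/(3m + 4) − (5/3)| ≤ (16/9)/m < ε.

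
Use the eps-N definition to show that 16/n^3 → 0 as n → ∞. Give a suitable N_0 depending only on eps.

N_0 = (16/eps)^{1/3}

Suppose eps > 0. For n ≥ 1, |16/n^3 − 0| = 16/n^3.
16/n^3 < eps ⇔ n^3 > 16/eps ⇔ n > (16/eps)^{1/3}.
Take N_0 = (16/eps)^{1/3}. Then n > N_0 implies 16/n^3 < eps.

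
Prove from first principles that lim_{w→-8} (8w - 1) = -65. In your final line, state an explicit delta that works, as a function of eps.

Fix eps > 0. We need delta > 0 so that 0 < |w + 8| < delta implies |(8w - 1) + 65| < eps.
Since (8w - 1) + 65 = 8(w + 8), we have |(8w - 1) + 65| = 8|w + 8|.
Thus it suffices that |w + 8| < eps/8.
Choosing delta = eps/8 gives |(8w - 1) + 65| = 8|w + 8| < eps whenever |w + 8| < delta.

delta = eps/8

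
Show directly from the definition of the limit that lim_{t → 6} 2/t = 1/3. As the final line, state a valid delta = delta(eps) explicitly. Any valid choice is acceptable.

delta = min(3, 9eps)

Suppose eps > 0. We seek delta > 0 such that 0 < |t − 6| < delta implies |2/t − (1/3)| < eps.
|2/t − (1/3)| = 2·|6 − t|/(6·|t|) = 2|t − 6|/(6|t|).
Restrict delta ≤ 3. Then |t − 6| < 3 gives |t| > 3, so 6|t| > 18.
Then |2/t − (1/3)| < 2|t − 6|/18, which is < eps when |t − 6| < 9eps.
Take delta = min(3, 9eps). Then 0 < |t − 6| < delta gives both |t − 6| < 3 and |t − 6| < 9eps, so |2/t − (1/3)| < eps.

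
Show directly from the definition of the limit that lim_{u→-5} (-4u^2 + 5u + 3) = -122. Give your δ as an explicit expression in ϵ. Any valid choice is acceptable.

δ = min(1, ϵ/49)

Fix ϵ > 0. We want δ > 0 such that 0 < |u + 5| < δ implies |(-4u^2 + 5u + 3) + 122| < ϵ.
(-4u^2 + 5u + 3) + 122 = -4u^2 + 5u + 125 = (u + 5)(-4u + 25).
So |(-4u^2 + 5u + 3) + 122| = |u + 5|·|-4u + 25|.
Assume first that |u + 5| < 1, so |u| < 6. Then |-4u + 25| ≤ 4·6 + 25 = 49.
Hence |(-4u^2 + 5u + 3) + 122| ≤ 49|u + 5| < ϵ provided |u + 5| < ϵ/49.
Take δ = min(1, ϵ/49). Then 0 < |u + 5| < δ gives both |u + 5| < 1 and |u + 5| < ϵ/49, so |(-4u^2 + 5u + 3) + 122| < ϵ.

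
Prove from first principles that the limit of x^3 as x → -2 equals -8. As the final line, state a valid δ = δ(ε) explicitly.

Let ε > 0. We seek δ > 0 with 0 < |x + 2| < δ ⇒ |x^3 + 8| < ε.
Factor: x^3 + 8 = (x + 2)(x^2 - 2x + 4), so |x^3 + 8| = |x + 2|·|x^2 - 2x + 4|.
Impose δ ≤ 1 so that |x| < 3; then |x^2 - 2x + 4| ≤ 19.
Hence |x^3 + 8| ≤ 19|x + 2|, which is < ε once |x + 2| < ε/19.
Take δ = min(1, ε/19). If 0 < |x + 2| < δ then both bounds hold and |x^3 + 8| ≤ 19|x + 2| < 19·(ε/19) = ε.

δ = min(1, ε/19)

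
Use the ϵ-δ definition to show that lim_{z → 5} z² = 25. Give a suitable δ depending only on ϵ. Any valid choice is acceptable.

δ = min(1, ϵ/11)

Fix ϵ > 0. We seek δ > 0 with 0 < |z − 5| < δ ⇒ |z² − 25| < ϵ.
Factor: z² − 25 = (z − 5)(z + 5), so |z² − 25| = |z − 5|·|z + 5|.
Impose δ ≤ 1 so that |z| < 6; then |z + 5| ≤ 11.
Hence |z² − 25| ≤ 11|z − 5|, which is < ϵ once |z − 5| < ϵ/11.
Take δ = min(1, ϵ/11). If 0 < |z − 5| < δ then both bounds hold and |z² − 25| ≤ 11|z − 5| < 11·(ϵ/11) = ϵ.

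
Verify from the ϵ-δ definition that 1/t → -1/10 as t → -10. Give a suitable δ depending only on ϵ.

δ = min(5, 50ϵ)

Let ϵ > 0 be given. We seek δ > 0 such that 0 < |t + 10| < δ implies |1/t + 1/10| < ϵ.
|1/t + 1/10| = |-10 − t|/(10·|t|) = |t + 10|/(10|t|).
Restrict δ ≤ 5. Then |t + 10| < 5 gives |t| > 5, so 10|t| > 50.
Then |1/t + 1/10| < |t + 10|/50, which is < ϵ when |t + 10| < 50ϵ.
Take δ = min(5, 50ϵ). Then 0 < |t + 10| < δ gives both |t + 10| < 5 and |t + 10| < 50ϵ, so |1/t + 1/10| < ϵ.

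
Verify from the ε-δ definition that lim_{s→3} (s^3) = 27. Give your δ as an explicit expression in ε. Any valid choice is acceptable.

δ = min(1, ε/37)

Fix ε > 0. We seek δ > 0 with 0 < |s − 3| < δ ⇒ |s^3 − 27| < ε.
Factor: s^3 − 27 = (s − 3)(s^2 + 3s + 9), so |s^3 − 27| = |s − 3|·|s^2 + 3s + 9|.
Impose δ ≤ 1 so that |s| < 4; then |s^2 + 3s + 9| ≤ 37.
Hence |s^3 − 27| ≤ 37|s − 3|, which is < ε once |s − 3| < ε/37.
Take δ = min(1, ε/37). If 0 < |s − 3| < δ then both bounds hold and |s^3 − 27| ≤ 37|s − 3| < 37·(ε/37) = ε.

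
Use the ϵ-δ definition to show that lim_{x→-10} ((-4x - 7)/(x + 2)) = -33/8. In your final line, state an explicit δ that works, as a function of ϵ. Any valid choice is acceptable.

Suppose ϵ > 0. We want δ > 0 with 0 < |x + 10| < δ ⇒ |(-4x - 7)/(x + 2) + 33/8| < ϵ.
Combining over a common denominator, (-4x - 7)/(x + 2) + 33/8 = [(-4x - 7)·(-8) − 33·(x + 2)] / [(-8)·(x + 2)] = -1(x + 10) / ((-8)(x + 2)).
So |(-4x - 7)/(x + 2) + 33/8| = |x + 10| / (8·|x + 2|).
Require δ ≤ 4, so |x + 2| ≥ |-8| − |x + 10| > 8 − 4 = 4.
Hence |(-4x - 7)/(x + 2) + 33/8| < |x + 10|/(8·4) = (1/32)|x + 10|, which is < ϵ once |x + 10| < 32ϵ.
Take δ = min(4, 32ϵ). Then 0 < |x + 10| < δ forces both bounds, so |(-4x - 7)/(x + 2) + 33/8| < ϵ.

δ = min(4, 32ϵ)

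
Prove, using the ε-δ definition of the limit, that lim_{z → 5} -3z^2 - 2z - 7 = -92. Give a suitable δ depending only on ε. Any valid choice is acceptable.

Fix ε > 0. We want δ > 0 such that 0 < |z − 5| < δ implies |(-3z^2 - 2z - 7) + 92| < ε.
(-3z^2 - 2z - 7) + 92 = -3z^2 - 2z + 85 = (z − 5)(-3z - 17).
So |(-3z^2 - 2z - 7) + 92| = |z − 5|·|-3z - 17|.
Require δ ≤ 1. Then |z − 5| < 1 gives |z| < 6, and by the triangle inequality |-3z - 17| ≤ 3·6 + 17 = 35.
Hence |(-3z^2 - 2z - 7) + 92| ≤ 35|z − 5| < ε provided |z − 5| < ε/35.
Choosing δ = min(1, ε/35) ensures both conditions, hence |(-3z^2 - 2z - 7) + 92| < ε.

δ = min(1, ε/35)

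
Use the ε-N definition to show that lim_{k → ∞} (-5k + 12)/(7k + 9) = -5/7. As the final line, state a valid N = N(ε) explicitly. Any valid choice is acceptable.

N = (129/49)/ε

Suppose ε > 0. For k ≥ 1, |(-5k + 12)/(7k + 9) + 5/7| = |129|/(7(7k + 9)) = 129/(7(7k + 9)).
Since 7k + 9 ≥ 7k for k ≥ 1, this is ≤ 129/(7·7k) = (129/49)/k.
So |(-5k + 12)/(7k + 9) + 5/7| < ε whenever k > (129/49)/ε.
Take N = (129/49)/ε. If k > N then |(-5k + 12)/(7k + 9) + 5/7| ≤ (129/49)/k < ε.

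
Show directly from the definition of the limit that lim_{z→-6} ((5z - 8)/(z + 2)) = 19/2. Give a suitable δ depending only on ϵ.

δ = min(2, (4/9)ϵ)

Fix ϵ > 0. We want δ > 0 with 0 < |z + 6| < δ ⇒ |(5z - 8)/(z + 2) − (19/2)| < ϵ.
Combining over a common denominator, (5z - 8)/(z + 2) − (19/2) = [(5z - 8)·(-4) − (-38)·(z + 2)] / [(-4)·(z + 2)] = 18(z + 6) / ((-4)(z + 2)).
So |(5z - 8)/(z + 2) − (19/2)| = 18|z + 6| / (4·|z + 2|).
Require δ ≤ 2, so |z + 2| ≥ |-4| − |z + 6| > 4 − 2 = 2.
Hence |(5z - 8)/(z + 2) − (19/2)| < 18|z + 6|/(4·2) = (9/4)|z + 6|, which is < ϵ once |z + 6| < (4/9)ϵ.
Take δ = min(2, (4/9)ϵ). Then 0 < |z + 6| < δ forces both bounds, so |(5z - 8)/(z + 2) − (19/2)| < ϵ.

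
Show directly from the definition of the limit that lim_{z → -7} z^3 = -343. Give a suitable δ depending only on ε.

δ = min(1, ε/169)

Let ε > 0. We seek δ > 0 with 0 < |z + 7| < δ ⇒ |z^3 + 343| < ε.
Factor: z^3 + 343 = (z + 7)(z^2 - 7z + 49), so |z^3 + 343| = |z + 7|·|z^2 - 7z + 49|.
Impose δ ≤ 1 so that |z| < 8; then |z^2 - 7z + 49| ≤ 169.
Hence |z^3 + 343| ≤ 169|z + 7|, which is < ε once |z + 7| < ε/169.
Take δ = min(1, ε/169). If 0 < |z + 7| < δ then both bounds hold and |z^3 + 343| ≤ 169|z + 7| < 169·(ε/169) = ε.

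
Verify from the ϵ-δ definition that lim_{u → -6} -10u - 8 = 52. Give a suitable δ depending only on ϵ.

Suppose ϵ > 0. We need δ > 0 so that 0 < |u + 6| < δ implies |(-10u - 8) − 52| < ϵ.
|(-10u - 8) − 52| = |-10u - 60| = 10|u + 6|.
So 10|u + 6| < ϵ exactly when |u + 6| < ϵ/10.
Take δ = ϵ/10. If 0 < |u + 6| < δ then |(-10u - 8) − 52| = 10|u + 6| < 10·(ϵ/10) = ϵ.

δ = ϵ/10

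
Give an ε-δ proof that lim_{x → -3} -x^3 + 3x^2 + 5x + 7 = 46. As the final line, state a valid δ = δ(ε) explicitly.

δ = min(1, ε/53)

Fix ε > 0. We want δ > 0 such that 0 < |x + 3| < δ implies |(-x^3 + 3x^2 + 5x + 7) − 46| < ε.
(-x^3 + 3x^2 + 5x + 7) − 46 = -x^3 + 3x^2 + 5x - 39 = (x + 3)(-x^2 + 6x - 13).
So |(-x^3 + 3x^2 + 5x + 7) − 46| = |x + 3|·|-x^2 + 6x - 13|.
Assume first that |x + 3| < 1, so |x| < 4. Then |-x^2 + 6x - 13| ≤ 4^2 + 6·4 + 13 = 53.
Hence |(-x^3 + 3x^2 + 5x + 7) − 46| ≤ 53|x + 3| < ε provided |x + 3| < ε/53.
Take δ = min(1, ε/53). Then 0 < |x + 3| < δ gives both |x + 3| < 1 and |x + 3| < ε/53, so |(-x^3 + 3x^2 + 5x + 7) − 46| < ε.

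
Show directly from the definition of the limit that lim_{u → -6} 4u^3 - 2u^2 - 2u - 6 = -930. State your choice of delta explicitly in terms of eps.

Suppose eps > 0. We want delta > 0 such that 0 < |u + 6| < delta implies |(4u^3 - 2u^2 - 2u - 6) + 930| < eps.
(4u^3 - 2u^2 - 2u - 6) + 930 = 4u^3 - 2u^2 - 2u + 924 = (u + 6)(4u^2 - 26u + 154).
So |(4u^3 - 2u^2 - 2u - 6) + 930| = |u + 6|·|4u^2 - 26u + 154|.
Assume first that |u + 6| < 1, so |u| < 7. Then |4u^2 - 26u + 154| ≤ 4·7^2 + 26·7 + 154 = 532.
Hence |(4u^3 - 2u^2 - 2u - 6) + 930| ≤ 532|u + 6| < eps provided |u + 6| < eps/532.
Take delta = min(1, eps/532). Then 0 < |u + 6| < delta gives both |u + 6| < 1 and |u + 6| < eps/532, so |(4u^3 - 2u^2 - 2u - 6) + 930| < eps.

delta = min(1, eps/532)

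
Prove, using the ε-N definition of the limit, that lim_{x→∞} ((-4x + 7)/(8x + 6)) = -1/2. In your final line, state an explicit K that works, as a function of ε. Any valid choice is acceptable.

K = (5/4)/ε

Suppose ε > 0. We seek K > 0 such that x > K implies |(-4x + 7)/(8x + 6) + 1/2| < ε.
(-4x + 7)/(8x + 6) + 1/2 = (8(-4x + 7) − (-4)(8x + 6)) / (8(8x + 6)) = 80/(8(8x + 6)).
For x > 0 we have 8x + 6 > 8x, so |(-4x + 7)/(8x + 6) + 1/2| = 80/(8(8x + 6)) < 80/(8·8x) = (5/4)/x.
Thus |(-4x + 7)/(8x + 6) + 1/2| < ε whenever x > (5/4)/ε.
Take K = (5/4)/ε. If x > K then |(-4x + 7)/(8x + 6) + 1/2| < (5/4)/x < ε.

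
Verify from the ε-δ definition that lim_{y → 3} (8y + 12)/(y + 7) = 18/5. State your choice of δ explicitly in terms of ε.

Fix ε > 0. We want δ > 0 with 0 < |y − 3| < δ ⇒ |(8y + 12)/(y + 7) − (18/5)| < ε.
Combining over a common denominator, (8y + 12)/(y + 7) − (18/5) = [(8y + 12)·10 − 36·(y + 7)] / [10·(y + 7)] = 44(y − 3) / (10(y + 7)).
So |(8y + 12)/(y + 7) − (18/5)| = 44|y − 3| / (10·|y + 7|).
Restrict δ ≤ 5. Then |y − 3| < 5 gives |y + 7| = |(y − 3) + 10| ≥ 10 − 5 = 5.
Hence |(8y + 12)/(y + 7) − (18/5)| < 44|y − 3|/(10·5) = (22/25)|y − 3|, which is < ε once |y − 3| < (25/22)ε.
Take δ = min(5, (25/22)ε). Then 0 < |y − 3| < δ forces both bounds, so |(8y + 12)/(y + 7) − (18/5)| < ε.

δ = min(5, (25/22)ε)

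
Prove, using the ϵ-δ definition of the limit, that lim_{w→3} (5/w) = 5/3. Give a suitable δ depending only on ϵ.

δ = min(3/2, (9/10)ϵ)

Let ϵ > 0 be given. We seek δ > 0 such that 0 < |w − 3| < δ implies |5/w − (5/3)| < ϵ.
|5/w − (5/3)| = 5·|3 − w|/(3·|w|) = 5|w − 3|/(3|w|).
Restrict δ ≤ 3/2. Then |w − 3| < 3/2 gives |w| > 3/2, so 3|w| > 9/2.
Then |5/w − (5/3)| < 5|w − 3|/(9/2), which is < ϵ when |w − 3| < (9/10)ϵ.
Take δ = min(3/2, (9/10)ϵ). Then 0 < |w − 3| < δ gives both |w − 3| < 3/2 and |w − 3| < (9/10)ϵ, so |5/w − (5/3)| < ϵ.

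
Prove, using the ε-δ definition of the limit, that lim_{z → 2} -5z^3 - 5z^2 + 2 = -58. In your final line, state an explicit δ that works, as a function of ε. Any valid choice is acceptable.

δ = min(1, ε/120)

Fix ε > 0. We want δ > 0 such that 0 < |z − 2| < δ implies |(-5z^3 - 5z^2 + 2) + 58| < ε.
(-5z^3 - 5z^2 + 2) + 58 = -5z^3 - 5z^2 + 60 = (z − 2)(-5z^2 - 15z - 30).
So |(-5z^3 - 5z^2 + 2) + 58| = |z − 2|·|-5z^2 - 15z - 30|.
Assume first that |z − 2| < 1, so |z| < 3. Then |-5z^2 - 15z - 30| ≤ 5·3^2 + 15·3 + 30 = 120.
Hence |(-5z^3 - 5z^2 + 2) + 58| ≤ 120|z − 2| < ε provided |z − 2| < ε/120.
Take δ = min(1, ε/120). Then 0 < |z − 2| < δ gives both |z − 2| < 1 and |z − 2| < ε/120, so |(-5z^3 - 5z^2 + 2) + 58| < ε.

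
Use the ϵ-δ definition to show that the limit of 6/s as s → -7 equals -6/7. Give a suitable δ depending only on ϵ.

Fix ϵ > 0. We seek δ > 0 such that 0 < |s + 7| < δ implies |6/s + 6/7| < ϵ.
|6/s + 6/7| = 6·|-7 − s|/(7·|s|) = 6|s + 7|/(7|s|).
Restrict δ ≤ 7/2. Then |s + 7| < 7/2 gives |s| > 7/2, so 7|s| > 49/2.
Then |6/s + 6/7| < 6|s + 7|/(49/2), which is < ϵ when |s + 7| < (49/12)ϵ.
Take δ = min(7/2, (49/12)ϵ). Then 0 < |s + 7| < δ gives both |s + 7| < 7/2 and |s + 7| < (49/12)ϵ, so |6/s + 6/7| < ϵ.

δ = min(7/2, (49/12)ϵ)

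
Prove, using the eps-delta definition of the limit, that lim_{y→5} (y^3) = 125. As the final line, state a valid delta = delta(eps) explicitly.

delta = min(1, eps/91)

Let eps > 0. We seek delta > 0 with 0 < |y − 5| < delta ⇒ |y^3 − 125| < eps.
Factor: y^3 − 125 = (y − 5)(y^2 + 5y + 25), so |y^3 − 125| = |y − 5|·|y^2 + 5y + 25|.
Impose delta ≤ 1 so that |y| < 6; then |y^2 + 5y + 25| ≤ 91.
Hence |y^3 − 125| ≤ 91|y − 5|, which is < eps once |y − 5| < eps/91.
Take delta = min(1, eps/91). If 0 < |y − 5| < delta then both bounds hold and |y^3 − 125| ≤ 91|y − 5| < 91·(eps/91) = eps.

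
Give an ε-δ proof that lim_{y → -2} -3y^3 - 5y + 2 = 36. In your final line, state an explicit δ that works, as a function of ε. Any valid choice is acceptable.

Fix ε > 0. We want δ > 0 such that 0 < |y + 2| < δ implies |(-3y^3 - 5y + 2) − 36| < ε.
(-3y^3 - 5y + 2) − 36 = -3y^3 - 5y - 34 = (y + 2)(-3y^2 + 6y - 17).
So |(-3y^3 - 5y + 2) − 36| = |y + 2|·|-3y^2 + 6y - 17|.
Require δ ≤ 1. Then |y + 2| < 1 gives |y| < 3, and by the triangle inequality |-3y^2 + 6y - 17| ≤ 3·3^2 + 6·3 + 17 = 62.
Hence |(-3y^3 - 5y + 2) − 36| ≤ 62|y + 2| < ε provided |y + 2| < ε/62.
Choosing δ = min(1, ε/62) ensures both conditions, hence |(-3y^3 - 5y + 2) − 36| < ε.

δ = min(1, ε/62)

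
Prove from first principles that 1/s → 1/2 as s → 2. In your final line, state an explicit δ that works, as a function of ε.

δ = min(1, 2ε)

Fix ε > 0. We seek δ > 0 such that 0 < |s − 2| < δ implies |1/s − (1/2)| < ε.
|1/s − (1/2)| = |2 − s|/(2·|s|) = |s − 2|/(2|s|).
Restrict δ ≤ 1. Then |s − 2| < 1 gives |s| > 1, so 2|s| > 2.
Then |1/s − (1/2)| < |s − 2|/2, which is < ε when |s − 2| < 2ε.
Take δ = min(1, 2ε). Then 0 < |s − 2| < δ gives both |s − 2| < 1 and |s − 2| < 2ε, so |1/s − (1/2)| < ε.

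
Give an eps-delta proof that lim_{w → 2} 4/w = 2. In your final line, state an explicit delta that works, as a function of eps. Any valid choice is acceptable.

delta = min(1, (1/2)eps)

Fix eps > 0. We seek delta > 0 such that 0 < |w − 2| < delta implies |4/w − 2| < eps.
|4/w − 2| = 4·|2 − w|/(2·|w|) = 4|w − 2|/(2|w|).
Require delta ≤ 1 so that |w| > 2 − 1 = 1, hence 2|w| > 2.
Then |4/w − 2| < 4|w − 2|/2, which is < eps when |w − 2| < (1/2)eps.
Take delta = min(1, (1/2)eps). Then 0 < |w − 2| < delta gives both |w − 2| < 1 and |w − 2| < (1/2)eps, so |4/w − 2| < eps.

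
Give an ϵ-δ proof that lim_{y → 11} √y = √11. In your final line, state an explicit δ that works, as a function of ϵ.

Fix ϵ > 0. We want δ > 0 such that 0 < |y − 11| < δ implies |√y − √11| < ϵ.
Multiplying by the conjugate, |√y − √11| = |y − 11|/(√y + √11).
Restrict δ ≤ 11 so that |y − 11| < 11 forces y > 0, and then √y + √11 > √11.
Hence |√y − √11| < |y − 11|/√11, which is < ϵ once |y − 11| < √11·ϵ.
Take δ = min(11, √11·ϵ). If 0 < |y − 11| < δ then y > 0 and |√y − √11| < |y − 11|/√11 < ϵ.

δ = min(11, √11·ϵ)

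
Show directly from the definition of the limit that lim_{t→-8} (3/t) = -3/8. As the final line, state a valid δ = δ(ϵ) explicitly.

δ = min(4, (32/3)ϵ)

Let ϵ > 0 be given. We seek δ > 0 such that 0 < |t + 8| < δ implies |3/t + 3/8| < ϵ.
|3/t + 3/8| = 3·|-8 − t|/(8·|t|) = 3|t + 8|/(8|t|).
Require δ ≤ 4 so that |t| > 8 − 4 = 4, hence 8|t| > 32.
Then |3/t + 3/8| < 3|t + 8|/32, which is < ϵ when |t + 8| < (32/3)ϵ.
Take δ = min(4, (32/3)ϵ). Then 0 < |t + 8| < δ gives both |t + 8| < 4 and |t + 8| < (32/3)ϵ, so |3/t + 3/8| < ϵ.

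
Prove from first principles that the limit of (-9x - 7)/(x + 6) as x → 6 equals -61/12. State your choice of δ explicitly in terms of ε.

δ = min(6, (72/47)ε)

Suppose ε > 0. We want δ > 0 with 0 < |x − 6| < δ ⇒ |(-9x - 7)/(x + 6) + 61/12| < ε.
Combining over a common denominator, (-9x - 7)/(x + 6) + 61/12 = [(-9x - 7)·12 − (-61)·(x + 6)] / [12·(x + 6)] = -47(x − 6) / (12(x + 6)).
So |(-9x - 7)/(x + 6) + 61/12| = 47|x − 6| / (12·|x + 6|).
Require δ ≤ 6, so |x + 6| ≥ |12| − |x − 6| > 12 − 6 = 6.
Hence |(-9x - 7)/(x + 6) + 61/12| < 47|x − 6|/(12·6) = (47/72)|x − 6|, which is < ε once |x − 6| < (72/47)ε.
Take δ = min(6, (72/47)ε). Then 0 < |x − 6| < δ forces both bounds, so |(-9x - 7)/(x + 6) + 61/12| < ε.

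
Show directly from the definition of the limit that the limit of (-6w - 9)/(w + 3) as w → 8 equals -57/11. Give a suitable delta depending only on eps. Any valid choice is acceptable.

Fix eps > 0. We want delta > 0 with 0 < |w − 8| < delta ⇒ |(-6w - 9)/(w + 3) + 57/11| < eps.
Combining over a common denominator, (-6w - 9)/(w + 3) + 57/11 = [(-6w - 9)·11 − (-57)·(w + 3)] / [11·(w + 3)] = -9(w − 8) / (11(w + 3)).
So |(-6w - 9)/(w + 3) + 57/11| = 9|w − 8| / (11·|w + 3|).
Restrict delta ≤ 11/2. Then |w − 8| < 11/2 gives |w + 3| = |(w − 8) + 11| ≥ 11 − 11/2 = 11/2.
Hence |(-6w - 9)/(w + 3) + 57/11| < 9|w − 8|/(11·(11/2)) = (18/121)|w − 8|, which is < eps once |w − 8| < (121/18)eps.
Take delta = min(11/2, (121/18)eps). Then 0 < |w − 8| < delta forces both bounds, so |(-6w - 9)/(w + 3) + 57/11| < eps.

delta = min(11/2, (121/18)eps)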